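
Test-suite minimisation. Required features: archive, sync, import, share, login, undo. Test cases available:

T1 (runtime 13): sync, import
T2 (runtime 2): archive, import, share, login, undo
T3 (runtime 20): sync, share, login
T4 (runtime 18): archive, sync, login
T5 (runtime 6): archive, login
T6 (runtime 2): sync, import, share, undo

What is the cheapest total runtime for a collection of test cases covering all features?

T2, T6 cover every feature at runtime 2 + 2 = 4.
Any cover uses at least 2 test cases; among all covering selections none totals below 4.

4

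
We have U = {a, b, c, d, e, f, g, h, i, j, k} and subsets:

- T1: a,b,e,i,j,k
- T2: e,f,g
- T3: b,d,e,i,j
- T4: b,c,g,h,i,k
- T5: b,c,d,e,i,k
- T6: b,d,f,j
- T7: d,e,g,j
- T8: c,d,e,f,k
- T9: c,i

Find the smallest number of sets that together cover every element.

T1, T4, T6 together cover {a, b, c, d, e, f, g, h, i, j, k} — every element.
No 2 of the 9 sets cover everything (all 36 pairs fall short), so 3 is minimum.

3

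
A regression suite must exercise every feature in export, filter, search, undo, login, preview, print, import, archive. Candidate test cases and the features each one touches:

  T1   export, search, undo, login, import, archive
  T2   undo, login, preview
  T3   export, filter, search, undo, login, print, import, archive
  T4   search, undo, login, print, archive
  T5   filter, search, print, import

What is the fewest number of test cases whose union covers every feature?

T2, T3 together cover {export, filter, search, undo, login, preview, print, import, archive} — every feature.
No single test case contains all 9 features, so 2 is optimal.

2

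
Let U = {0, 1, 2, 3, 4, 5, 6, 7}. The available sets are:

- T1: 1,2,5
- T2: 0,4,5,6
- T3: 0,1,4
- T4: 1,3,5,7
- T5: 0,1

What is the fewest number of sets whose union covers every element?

T1, T2, T4 together cover {0, 1, 2, 3, 4, 5, 6, 7} — every element.
No 2 of the 5 sets cover everything (all 10 pairs fall short), so 3 is minimum.

3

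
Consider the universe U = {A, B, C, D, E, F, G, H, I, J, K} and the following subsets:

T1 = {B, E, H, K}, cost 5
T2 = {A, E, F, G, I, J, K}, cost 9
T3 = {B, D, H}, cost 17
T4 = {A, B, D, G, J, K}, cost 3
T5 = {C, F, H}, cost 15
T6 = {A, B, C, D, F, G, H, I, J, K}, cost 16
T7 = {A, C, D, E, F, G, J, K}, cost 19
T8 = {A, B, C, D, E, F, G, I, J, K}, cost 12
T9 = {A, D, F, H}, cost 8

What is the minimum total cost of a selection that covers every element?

17

T1, T8 cover every element at cost 5 + 12 = 17.
Any cover uses at least 2 sets; among all covering selections none totals below 17.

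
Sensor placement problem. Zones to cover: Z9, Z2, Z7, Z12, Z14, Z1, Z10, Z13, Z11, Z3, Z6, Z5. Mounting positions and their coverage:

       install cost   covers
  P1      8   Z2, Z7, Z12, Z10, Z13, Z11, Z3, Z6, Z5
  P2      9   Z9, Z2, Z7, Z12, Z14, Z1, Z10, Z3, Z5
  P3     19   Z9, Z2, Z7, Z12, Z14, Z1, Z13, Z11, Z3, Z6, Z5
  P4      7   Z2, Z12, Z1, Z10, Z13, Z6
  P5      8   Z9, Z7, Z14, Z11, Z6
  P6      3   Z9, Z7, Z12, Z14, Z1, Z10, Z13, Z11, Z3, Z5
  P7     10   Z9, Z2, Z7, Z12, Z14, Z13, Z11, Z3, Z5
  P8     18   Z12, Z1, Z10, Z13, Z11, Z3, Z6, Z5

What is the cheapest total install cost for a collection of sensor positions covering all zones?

P4, P6 cover every zone at install cost 7 + 3 = 10.
Any cover uses at least 2 sensor positions; among all covering selections none totals below 10.

10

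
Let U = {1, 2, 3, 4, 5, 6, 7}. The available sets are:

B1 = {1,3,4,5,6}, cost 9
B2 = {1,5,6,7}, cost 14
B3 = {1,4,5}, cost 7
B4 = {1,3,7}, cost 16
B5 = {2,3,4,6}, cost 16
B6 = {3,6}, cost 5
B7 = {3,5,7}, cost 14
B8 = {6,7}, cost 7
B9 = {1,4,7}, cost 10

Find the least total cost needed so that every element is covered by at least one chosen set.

B2, B5 cover every element at cost 14 + 16 = 30.
Any cover uses at least 2 sets; among all covering selections none totals below 30.
Greedy by coverage-per-cost would pick B1, B8, B5 for 32 — worse than the optimum 30.

30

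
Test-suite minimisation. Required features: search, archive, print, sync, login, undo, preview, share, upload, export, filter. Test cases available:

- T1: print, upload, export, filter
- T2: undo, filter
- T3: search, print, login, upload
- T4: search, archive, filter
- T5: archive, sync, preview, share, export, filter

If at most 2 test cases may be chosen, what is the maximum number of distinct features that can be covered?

Choosing T3, T5 covers {search, archive, print, sync, login, preview, share, upload, export, filter} — 10 features.
No choice of 2 test cases does better; here undo is left uncovered.

10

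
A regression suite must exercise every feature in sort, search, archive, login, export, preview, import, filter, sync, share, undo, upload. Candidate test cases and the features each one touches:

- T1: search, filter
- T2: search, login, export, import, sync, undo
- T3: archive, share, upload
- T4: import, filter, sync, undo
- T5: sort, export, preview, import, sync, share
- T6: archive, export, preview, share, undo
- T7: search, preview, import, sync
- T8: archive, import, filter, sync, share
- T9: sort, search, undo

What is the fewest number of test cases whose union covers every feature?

T1, T2, T3, T5 together cover {sort, search, archive, login, export, preview, import, filter, sync, share, undo, upload} — every feature.
No 3 of the 9 test cases cover everything (all 84 triples fall short), so 4 is minimum.

4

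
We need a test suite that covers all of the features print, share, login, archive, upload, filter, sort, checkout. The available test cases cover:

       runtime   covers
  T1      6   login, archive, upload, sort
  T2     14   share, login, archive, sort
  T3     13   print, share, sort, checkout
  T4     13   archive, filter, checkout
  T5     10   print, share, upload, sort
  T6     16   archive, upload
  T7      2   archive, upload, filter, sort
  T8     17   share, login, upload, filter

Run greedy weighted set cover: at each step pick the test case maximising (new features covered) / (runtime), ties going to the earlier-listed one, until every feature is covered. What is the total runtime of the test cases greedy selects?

Pick 1: T7 adds 4 new (archive, upload, filter, sort) at runtime 2 (ratio 4/2).
Pick 2: T3 adds 3 new (print, share, checkout) at runtime 13 (ratio 3/13).
Pick 3: T1 adds 1 new (login) at runtime 6 (ratio 1/6).
Greedy total runtime: 2 + 13 + 6 = 21.

21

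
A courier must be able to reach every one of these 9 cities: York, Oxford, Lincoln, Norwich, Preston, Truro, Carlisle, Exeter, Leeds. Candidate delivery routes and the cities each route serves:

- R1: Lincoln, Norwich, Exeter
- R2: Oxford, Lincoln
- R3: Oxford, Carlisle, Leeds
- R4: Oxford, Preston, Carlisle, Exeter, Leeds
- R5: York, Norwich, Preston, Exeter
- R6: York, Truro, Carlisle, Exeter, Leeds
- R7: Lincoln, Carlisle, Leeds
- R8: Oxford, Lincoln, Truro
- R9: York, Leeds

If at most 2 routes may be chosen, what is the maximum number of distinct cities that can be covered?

7

Choosing R1, R4 covers {Oxford, Lincoln, Norwich, Preston, Carlisle, Exeter, Leeds} — 7 cities.
No choice of 2 routes does better; here York, Truro are left uncovered.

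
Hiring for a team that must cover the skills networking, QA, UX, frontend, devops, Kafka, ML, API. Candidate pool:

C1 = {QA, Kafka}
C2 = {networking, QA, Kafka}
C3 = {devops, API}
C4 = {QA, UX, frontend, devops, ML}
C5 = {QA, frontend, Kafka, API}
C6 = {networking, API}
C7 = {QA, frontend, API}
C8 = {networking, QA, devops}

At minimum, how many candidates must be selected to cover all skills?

3

C1, C4, C6 together cover {networking, QA, UX, frontend, devops, Kafka, ML, API} — every skill.
No 2 of the 8 candidates cover everything (all 28 pairs fall short), so 3 is minimum.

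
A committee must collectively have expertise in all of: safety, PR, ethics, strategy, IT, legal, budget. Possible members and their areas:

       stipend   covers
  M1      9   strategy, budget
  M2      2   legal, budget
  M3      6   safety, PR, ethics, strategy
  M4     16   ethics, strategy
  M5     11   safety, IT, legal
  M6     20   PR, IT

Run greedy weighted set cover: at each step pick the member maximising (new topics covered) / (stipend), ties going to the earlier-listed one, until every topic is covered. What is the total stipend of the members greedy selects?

19

Pick 1: M2 adds 2 new (legal, budget) at stipend 2 (ratio 2/2).
Pick 2: M3 adds 4 new (safety, PR, ethics, strategy) at stipend 6 (ratio 4/6).
Pick 3: M5 adds 1 new (IT) at stipend 11 (ratio 1/11).
Greedy total stipend: 2 + 6 + 11 = 19.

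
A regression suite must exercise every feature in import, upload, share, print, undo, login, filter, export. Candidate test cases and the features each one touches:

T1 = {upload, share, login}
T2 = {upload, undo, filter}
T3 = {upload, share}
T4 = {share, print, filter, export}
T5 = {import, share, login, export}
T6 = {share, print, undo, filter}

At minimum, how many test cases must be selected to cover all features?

3

T1, T5, T6 together cover {import, upload, share, print, undo, login, filter, export} — every feature.
No 2 of the 6 test cases cover everything (all 15 pairs fall short), so 3 is minimum.
Greedy (largest uncovered first) would take T4, T1, T2, T5 — 4 test cases — but 3 suffice.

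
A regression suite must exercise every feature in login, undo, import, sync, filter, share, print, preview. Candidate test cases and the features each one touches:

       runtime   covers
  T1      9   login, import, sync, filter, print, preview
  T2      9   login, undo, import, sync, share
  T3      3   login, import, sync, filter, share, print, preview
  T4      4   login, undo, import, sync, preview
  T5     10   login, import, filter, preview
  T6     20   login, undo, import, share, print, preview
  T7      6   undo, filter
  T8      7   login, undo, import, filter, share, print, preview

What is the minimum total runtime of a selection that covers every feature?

T3, T4 cover every feature at runtime 3 + 4 = 7.
Any cover uses at least 2 test cases; among all covering selections none totals below 7.

7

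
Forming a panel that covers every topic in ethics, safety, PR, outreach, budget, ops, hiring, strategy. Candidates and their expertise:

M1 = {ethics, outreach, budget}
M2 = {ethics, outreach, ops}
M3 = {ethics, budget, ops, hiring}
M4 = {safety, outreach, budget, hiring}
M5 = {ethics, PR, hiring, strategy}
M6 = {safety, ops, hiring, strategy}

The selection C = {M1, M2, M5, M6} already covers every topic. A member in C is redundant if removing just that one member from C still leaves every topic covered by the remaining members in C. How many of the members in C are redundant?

Drop M1: budget uncovered — not redundant.
Drop M2: the rest still cover every topic — redundant.
Drop M5: PR uncovered — not redundant.
Drop M6: safety uncovered — not redundant.
1 redundant: M2.

1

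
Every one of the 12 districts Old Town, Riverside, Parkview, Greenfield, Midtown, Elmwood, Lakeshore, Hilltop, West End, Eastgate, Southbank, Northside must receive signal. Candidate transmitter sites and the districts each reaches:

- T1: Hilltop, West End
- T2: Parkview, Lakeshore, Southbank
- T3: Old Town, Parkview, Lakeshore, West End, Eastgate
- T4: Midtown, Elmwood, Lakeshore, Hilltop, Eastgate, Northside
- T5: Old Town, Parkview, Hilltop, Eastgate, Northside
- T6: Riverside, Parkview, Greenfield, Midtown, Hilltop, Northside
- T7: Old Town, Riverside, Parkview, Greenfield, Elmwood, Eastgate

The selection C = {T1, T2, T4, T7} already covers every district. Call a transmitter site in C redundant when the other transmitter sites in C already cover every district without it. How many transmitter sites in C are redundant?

Drop T1: West End uncovered — not redundant.
Drop T2: Southbank uncovered — not redundant.
Drop T4: Midtown, Northside uncovered — not redundant.
Drop T7: Old Town, Riverside, Greenfield uncovered — not redundant.
None of the transmitter sites in C is redundant.

0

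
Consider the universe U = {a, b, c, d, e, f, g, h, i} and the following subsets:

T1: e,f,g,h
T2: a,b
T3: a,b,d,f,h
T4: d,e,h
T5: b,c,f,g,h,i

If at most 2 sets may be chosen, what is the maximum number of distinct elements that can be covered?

8

Choosing T3, T5 covers {a, b, c, d, f, g, h, i} — 8 elements.
No choice of 2 sets does better; here e is left uncovered.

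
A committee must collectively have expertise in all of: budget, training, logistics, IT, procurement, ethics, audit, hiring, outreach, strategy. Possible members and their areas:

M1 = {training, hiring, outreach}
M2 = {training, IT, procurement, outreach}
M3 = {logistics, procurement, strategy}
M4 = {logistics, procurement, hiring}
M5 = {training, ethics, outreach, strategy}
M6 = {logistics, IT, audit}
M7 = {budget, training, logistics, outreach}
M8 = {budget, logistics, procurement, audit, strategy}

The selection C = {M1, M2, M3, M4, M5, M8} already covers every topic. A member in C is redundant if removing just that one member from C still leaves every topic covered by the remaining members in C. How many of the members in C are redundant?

3

Drop M1: the rest still cover every topic — redundant.
Drop M2: IT uncovered — not redundant.
Drop M3: the rest still cover every topic — redundant.
Drop M4: the rest still cover every topic — redundant.
Drop M5: ethics uncovered — not redundant.
Drop M8: budget, audit uncovered — not redundant.
3 redundant: M1, M3, M4.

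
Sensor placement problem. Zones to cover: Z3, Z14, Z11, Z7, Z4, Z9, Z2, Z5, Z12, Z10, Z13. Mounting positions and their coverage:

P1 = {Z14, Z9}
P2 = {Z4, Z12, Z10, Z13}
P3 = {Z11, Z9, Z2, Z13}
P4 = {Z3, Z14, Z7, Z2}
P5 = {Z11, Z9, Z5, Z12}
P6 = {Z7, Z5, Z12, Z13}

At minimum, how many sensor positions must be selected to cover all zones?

3

P2, P4, P5 together cover {Z3, Z14, Z11, Z7, Z4, Z9, Z2, Z5, Z12, Z10, Z13} — every zone.
No 2 of the 6 sensor positions cover everything (all 15 pairs fall short), so 3 is minimum.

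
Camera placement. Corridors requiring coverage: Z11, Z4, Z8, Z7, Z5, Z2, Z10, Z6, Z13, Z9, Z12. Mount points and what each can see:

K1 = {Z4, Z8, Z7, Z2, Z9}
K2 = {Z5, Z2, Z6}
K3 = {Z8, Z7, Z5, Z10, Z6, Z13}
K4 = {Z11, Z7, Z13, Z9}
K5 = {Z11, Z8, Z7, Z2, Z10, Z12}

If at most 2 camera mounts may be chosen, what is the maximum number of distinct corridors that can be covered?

9

Choosing K1, K3 covers {Z4, Z8, Z7, Z5, Z2, Z10, Z6, Z13, Z9} — 9 corridors.
No choice of 2 camera mounts does better; here Z11, Z12 are left uncovered.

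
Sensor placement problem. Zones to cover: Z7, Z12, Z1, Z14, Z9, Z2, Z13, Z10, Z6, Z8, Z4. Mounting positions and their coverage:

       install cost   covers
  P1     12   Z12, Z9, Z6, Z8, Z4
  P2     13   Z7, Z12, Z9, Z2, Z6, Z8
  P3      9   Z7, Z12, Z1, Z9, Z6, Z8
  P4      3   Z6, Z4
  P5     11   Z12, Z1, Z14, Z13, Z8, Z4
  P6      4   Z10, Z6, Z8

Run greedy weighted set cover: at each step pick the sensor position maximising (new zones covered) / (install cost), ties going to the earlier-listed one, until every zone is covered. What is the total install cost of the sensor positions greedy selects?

Pick 1: P6 adds 3 new (Z10, Z6, Z8) at install cost 4 (ratio 3/4).
Pick 2: P5 adds 5 new (Z12, Z1, Z14, Z13, Z4) at install cost 11 (ratio 5/11).
Pick 3: P2 adds 3 new (Z7, Z9, Z2) at install cost 13 (ratio 3/13).
Greedy total install cost: 4 + 11 + 13 = 28.

28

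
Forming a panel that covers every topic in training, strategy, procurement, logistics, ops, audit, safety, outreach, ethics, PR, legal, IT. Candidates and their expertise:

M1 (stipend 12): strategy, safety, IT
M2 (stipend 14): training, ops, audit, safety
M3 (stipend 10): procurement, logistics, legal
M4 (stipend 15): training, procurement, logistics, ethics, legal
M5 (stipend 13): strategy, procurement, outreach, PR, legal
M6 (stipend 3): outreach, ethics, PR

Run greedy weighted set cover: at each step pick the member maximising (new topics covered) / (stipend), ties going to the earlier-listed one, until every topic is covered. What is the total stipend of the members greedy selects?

Pick 1: M6 adds 3 new (outreach, ethics, PR) at stipend 3 (ratio 3/3).
Pick 2: M3 adds 3 new (procurement, logistics, legal) at stipend 10 (ratio 3/10).
Pick 3: M2 adds 4 new (training, ops, audit, safety) at stipend 14 (ratio 4/14).
Pick 4: M1 adds 2 new (strategy, IT) at stipend 12 (ratio 2/12).
Greedy total stipend: 3 + 10 + 14 + 12 = 39.

39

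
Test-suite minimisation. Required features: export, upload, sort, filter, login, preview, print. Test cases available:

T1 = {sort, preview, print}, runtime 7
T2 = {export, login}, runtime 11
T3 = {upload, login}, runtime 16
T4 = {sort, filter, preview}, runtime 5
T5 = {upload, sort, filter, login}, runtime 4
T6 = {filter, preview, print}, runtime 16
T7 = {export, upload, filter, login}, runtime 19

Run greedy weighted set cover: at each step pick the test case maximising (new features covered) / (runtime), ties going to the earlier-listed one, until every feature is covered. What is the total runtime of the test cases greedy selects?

Pick 1: T5 adds 4 new (upload, sort, filter, login) at runtime 4 (ratio 4/4).
Pick 2: T1 adds 2 new (preview, print) at runtime 7 (ratio 2/7).
Pick 3: T2 adds 1 new (export) at runtime 11 (ratio 1/11).
Greedy total runtime: 4 + 7 + 11 = 22.

22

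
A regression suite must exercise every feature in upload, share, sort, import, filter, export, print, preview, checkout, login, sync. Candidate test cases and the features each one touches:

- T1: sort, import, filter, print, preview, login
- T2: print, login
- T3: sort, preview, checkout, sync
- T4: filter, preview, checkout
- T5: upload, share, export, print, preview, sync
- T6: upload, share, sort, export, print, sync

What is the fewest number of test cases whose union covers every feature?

3

T1, T3, T5 together cover {upload, share, sort, import, filter, export, print, preview, checkout, login, sync} — every feature.
No 2 of the 6 test cases cover everything (all 15 pairs fall short), so 3 is minimum.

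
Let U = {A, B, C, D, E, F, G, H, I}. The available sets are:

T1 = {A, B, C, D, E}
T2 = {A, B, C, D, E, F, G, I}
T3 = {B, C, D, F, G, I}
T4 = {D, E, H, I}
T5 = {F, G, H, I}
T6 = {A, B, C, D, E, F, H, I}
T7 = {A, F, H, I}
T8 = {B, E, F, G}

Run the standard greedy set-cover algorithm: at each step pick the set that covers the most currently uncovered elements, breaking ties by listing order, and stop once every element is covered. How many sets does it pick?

2

Pick 1: T2 covers 8 new elements (A, B, C, D, E, F, G, I).
Pick 2: T4 covers 1 new elements (H).
Greedy uses 2 sets.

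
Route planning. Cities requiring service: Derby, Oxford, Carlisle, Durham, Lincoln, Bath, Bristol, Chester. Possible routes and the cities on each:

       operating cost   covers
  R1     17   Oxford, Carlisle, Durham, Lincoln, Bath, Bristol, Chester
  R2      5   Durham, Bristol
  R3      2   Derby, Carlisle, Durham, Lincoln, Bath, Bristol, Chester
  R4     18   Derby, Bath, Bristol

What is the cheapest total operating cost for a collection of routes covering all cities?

R1, R3 cover every city at operating cost 17 + 2 = 19.
Any cover uses at least 2 routes; among all covering selections none totals below 19.

19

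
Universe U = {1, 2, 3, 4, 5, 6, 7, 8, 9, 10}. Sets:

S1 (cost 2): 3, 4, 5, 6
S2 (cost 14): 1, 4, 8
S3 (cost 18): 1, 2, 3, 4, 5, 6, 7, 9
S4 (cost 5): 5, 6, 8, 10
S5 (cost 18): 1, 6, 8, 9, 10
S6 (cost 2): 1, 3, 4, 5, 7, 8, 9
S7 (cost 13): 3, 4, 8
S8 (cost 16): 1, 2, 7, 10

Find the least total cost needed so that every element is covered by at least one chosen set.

S1, S6, S8 cover every element at cost 2 + 2 + 16 = 20.
Any cover uses at least 2 sets; among all covering selections none totals below 20.

20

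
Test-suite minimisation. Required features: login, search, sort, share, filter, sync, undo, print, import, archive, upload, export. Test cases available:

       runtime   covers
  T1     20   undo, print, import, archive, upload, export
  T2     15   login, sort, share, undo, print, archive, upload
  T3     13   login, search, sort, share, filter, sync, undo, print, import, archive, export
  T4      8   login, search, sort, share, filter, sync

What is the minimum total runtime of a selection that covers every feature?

28

T1, T4 cover every feature at runtime 20 + 8 = 28.
Any cover uses at least 2 test cases; among all covering selections none totals below 28.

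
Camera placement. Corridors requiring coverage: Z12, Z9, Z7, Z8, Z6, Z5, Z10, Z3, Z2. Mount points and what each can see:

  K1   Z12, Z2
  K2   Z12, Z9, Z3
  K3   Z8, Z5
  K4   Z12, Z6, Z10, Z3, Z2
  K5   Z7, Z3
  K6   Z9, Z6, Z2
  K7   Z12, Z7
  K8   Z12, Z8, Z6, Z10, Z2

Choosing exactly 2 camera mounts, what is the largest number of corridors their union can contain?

7

Choosing K2, K8 covers {Z12, Z9, Z8, Z6, Z10, Z3, Z2} — 7 corridors.
No choice of 2 camera mounts does better; here Z7, Z5 are left uncovered.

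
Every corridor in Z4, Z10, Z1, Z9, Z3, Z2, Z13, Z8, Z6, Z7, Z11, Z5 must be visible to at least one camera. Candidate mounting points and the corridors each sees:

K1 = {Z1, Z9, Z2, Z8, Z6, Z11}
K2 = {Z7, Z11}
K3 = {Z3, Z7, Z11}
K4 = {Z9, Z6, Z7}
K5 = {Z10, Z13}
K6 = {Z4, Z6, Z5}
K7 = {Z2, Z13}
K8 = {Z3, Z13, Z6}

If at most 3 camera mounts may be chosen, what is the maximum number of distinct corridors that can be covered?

Choosing K1, K3, K5 covers {Z10, Z1, Z9, Z3, Z2, Z13, Z8, Z6, Z7, Z11} — 10 corridors.
No choice of 3 camera mounts does better; here Z4, Z5 are left uncovered.

10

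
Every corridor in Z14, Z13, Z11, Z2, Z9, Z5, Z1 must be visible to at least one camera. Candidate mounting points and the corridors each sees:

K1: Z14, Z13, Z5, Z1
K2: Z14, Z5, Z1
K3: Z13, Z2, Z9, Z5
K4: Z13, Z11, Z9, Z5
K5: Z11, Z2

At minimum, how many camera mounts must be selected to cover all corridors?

K1, K3, K4 together cover {Z14, Z13, Z11, Z2, Z9, Z5, Z1} — every corridor.
No 2 of the 5 camera mounts cover everything (all 10 pairs fall short), so 3 is minimum.

3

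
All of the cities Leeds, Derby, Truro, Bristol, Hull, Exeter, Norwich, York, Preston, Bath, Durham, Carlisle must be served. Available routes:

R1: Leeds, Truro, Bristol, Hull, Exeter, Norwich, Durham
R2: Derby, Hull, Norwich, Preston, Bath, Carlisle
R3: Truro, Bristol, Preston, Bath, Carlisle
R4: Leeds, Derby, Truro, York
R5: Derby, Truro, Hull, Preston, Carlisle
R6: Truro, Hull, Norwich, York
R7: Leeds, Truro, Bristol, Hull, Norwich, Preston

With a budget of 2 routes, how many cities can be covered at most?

11

Choosing R1, R2 covers {Leeds, Derby, Truro, Bristol, Hull, Exeter, Norwich, Preston, Bath, Durham, Carlisle} — 11 cities.
No choice of 2 routes does better; here York is left uncovered.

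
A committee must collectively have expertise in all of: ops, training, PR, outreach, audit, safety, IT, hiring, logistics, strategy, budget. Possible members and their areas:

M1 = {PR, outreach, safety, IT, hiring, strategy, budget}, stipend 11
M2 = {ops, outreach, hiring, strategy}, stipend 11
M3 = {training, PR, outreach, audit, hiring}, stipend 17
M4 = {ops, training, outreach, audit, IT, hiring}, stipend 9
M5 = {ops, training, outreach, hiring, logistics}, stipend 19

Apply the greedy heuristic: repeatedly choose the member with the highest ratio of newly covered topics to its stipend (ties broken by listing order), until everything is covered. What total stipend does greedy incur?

Pick 1: M4 adds 6 new (ops, training, outreach, audit, IT, hiring) at stipend 9 (ratio 6/9).
Pick 2: M1 adds 4 new (PR, safety, strategy, budget) at stipend 11 (ratio 4/11).
Pick 3: M5 adds 1 new (logistics) at stipend 19 (ratio 1/19).
Greedy total stipend: 9 + 11 + 19 = 39.

39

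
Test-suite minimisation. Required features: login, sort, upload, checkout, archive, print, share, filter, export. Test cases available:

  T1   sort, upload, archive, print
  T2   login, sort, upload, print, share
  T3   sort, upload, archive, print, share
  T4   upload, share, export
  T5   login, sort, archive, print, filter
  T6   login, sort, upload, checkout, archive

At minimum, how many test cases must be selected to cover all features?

3

T4, T5, T6 together cover {login, sort, upload, checkout, archive, print, share, filter, export} — every feature.
No 2 of the 6 test cases cover everything (all 15 pairs fall short), so 3 is minimum.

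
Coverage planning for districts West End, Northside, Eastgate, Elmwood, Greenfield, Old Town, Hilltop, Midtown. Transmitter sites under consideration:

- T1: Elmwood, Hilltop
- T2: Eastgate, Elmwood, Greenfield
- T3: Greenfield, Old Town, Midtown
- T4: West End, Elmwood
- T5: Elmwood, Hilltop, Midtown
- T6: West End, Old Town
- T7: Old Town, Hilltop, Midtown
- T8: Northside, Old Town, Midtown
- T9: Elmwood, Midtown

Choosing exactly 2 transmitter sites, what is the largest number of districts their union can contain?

Choosing T2, T7 covers {Eastgate, Elmwood, Greenfield, Old Town, Hilltop, Midtown} — 6 districts.
No choice of 2 transmitter sites does better; here West End, Northside are left uncovered.

6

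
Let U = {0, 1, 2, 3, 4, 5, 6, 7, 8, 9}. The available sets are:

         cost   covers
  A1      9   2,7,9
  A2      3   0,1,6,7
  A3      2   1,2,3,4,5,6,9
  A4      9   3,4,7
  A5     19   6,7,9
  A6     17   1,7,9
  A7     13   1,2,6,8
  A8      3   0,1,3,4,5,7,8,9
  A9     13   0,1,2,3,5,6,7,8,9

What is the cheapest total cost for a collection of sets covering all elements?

5

A3, A8 cover every element at cost 2 + 3 = 5.
Any cover uses at least 2 sets; among all covering selections none totals below 5.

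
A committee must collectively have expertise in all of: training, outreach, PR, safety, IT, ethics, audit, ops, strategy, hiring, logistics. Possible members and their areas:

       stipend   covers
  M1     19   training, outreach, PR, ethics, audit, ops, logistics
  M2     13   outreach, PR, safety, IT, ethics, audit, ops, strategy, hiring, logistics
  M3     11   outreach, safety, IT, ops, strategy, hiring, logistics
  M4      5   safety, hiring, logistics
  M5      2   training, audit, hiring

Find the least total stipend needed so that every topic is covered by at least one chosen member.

M2, M5 cover every topic at stipend 13 + 2 = 15.
Any cover uses at least 2 members; among all covering selections none totals below 15.

15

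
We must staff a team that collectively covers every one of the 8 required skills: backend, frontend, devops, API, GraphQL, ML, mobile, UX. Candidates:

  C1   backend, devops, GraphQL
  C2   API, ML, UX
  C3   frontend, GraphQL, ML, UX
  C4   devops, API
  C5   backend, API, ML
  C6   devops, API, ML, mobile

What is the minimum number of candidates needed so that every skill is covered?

3

C1, C3, C6 together cover {backend, frontend, devops, API, GraphQL, ML, mobile, UX} — every skill.
No 2 of the 6 candidates cover everything (all 15 pairs fall short), so 3 is minimum.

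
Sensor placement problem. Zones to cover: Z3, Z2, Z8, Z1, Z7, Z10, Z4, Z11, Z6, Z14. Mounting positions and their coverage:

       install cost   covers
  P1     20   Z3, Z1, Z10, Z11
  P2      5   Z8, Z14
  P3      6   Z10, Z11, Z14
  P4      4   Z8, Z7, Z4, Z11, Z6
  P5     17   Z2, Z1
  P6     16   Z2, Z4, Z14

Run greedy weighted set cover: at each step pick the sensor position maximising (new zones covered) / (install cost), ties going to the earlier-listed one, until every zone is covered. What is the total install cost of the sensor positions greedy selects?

Pick 1: P4 adds 5 new (Z8, Z7, Z4, Z11, Z6) at install cost 4 (ratio 5/4).
Pick 2: P3 adds 2 new (Z10, Z14) at install cost 6 (ratio 2/6).
Pick 3: P5 adds 2 new (Z2, Z1) at install cost 17 (ratio 2/17).
Pick 4: P1 adds 1 new (Z3) at install cost 20 (ratio 1/20).
Greedy total install cost: 4 + 6 + 17 + 20 = 47. (The true optimum is 40, so greedy overshoots here.)

47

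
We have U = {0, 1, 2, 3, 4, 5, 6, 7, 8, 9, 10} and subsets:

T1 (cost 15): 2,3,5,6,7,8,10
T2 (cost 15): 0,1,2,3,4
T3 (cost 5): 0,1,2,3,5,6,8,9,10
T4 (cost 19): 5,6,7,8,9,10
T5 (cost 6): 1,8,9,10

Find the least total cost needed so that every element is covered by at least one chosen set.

T2, T4 cover every element at cost 15 + 19 = 34.
Any cover uses at least 2 sets; among all covering selections none totals below 34.
Greedy by coverage-per-cost would pick T3, T1, T2 for 35 — worse than the optimum 34.

34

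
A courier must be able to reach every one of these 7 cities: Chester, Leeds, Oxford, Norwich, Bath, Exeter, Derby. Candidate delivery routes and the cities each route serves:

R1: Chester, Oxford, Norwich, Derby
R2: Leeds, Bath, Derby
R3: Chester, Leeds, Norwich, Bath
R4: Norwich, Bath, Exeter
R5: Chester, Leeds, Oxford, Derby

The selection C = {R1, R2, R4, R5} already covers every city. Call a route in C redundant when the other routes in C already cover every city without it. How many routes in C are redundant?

Drop R1: the rest still cover every city — redundant.
Drop R2: the rest still cover every city — redundant.
Drop R4: Exeter uncovered — not redundant.
Drop R5: the rest still cover every city — redundant.
3 redundant: R1, R2, R5.

3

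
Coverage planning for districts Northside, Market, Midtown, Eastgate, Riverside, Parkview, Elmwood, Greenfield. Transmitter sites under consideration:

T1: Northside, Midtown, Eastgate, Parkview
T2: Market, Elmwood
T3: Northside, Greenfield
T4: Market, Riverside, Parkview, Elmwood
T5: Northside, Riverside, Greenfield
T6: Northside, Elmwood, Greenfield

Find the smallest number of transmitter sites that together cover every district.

3

T1, T2, T5 together cover {Northside, Market, Midtown, Eastgate, Riverside, Parkview, Elmwood, Greenfield} — every district.
No 2 of the 6 transmitter sites cover everything (all 15 pairs fall short), so 3 is minimum.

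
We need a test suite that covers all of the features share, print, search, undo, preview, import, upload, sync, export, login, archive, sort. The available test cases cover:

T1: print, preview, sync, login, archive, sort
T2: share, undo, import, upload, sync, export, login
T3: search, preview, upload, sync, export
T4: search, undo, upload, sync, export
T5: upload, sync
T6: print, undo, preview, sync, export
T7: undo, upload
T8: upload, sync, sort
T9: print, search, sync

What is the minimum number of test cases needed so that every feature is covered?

T1, T2, T3 together cover {share, print, search, undo, preview, import, upload, sync, export, login, archive, sort} — every feature.
No 2 of the 9 test cases cover everything (all 36 pairs fall short), so 3 is minimum.

3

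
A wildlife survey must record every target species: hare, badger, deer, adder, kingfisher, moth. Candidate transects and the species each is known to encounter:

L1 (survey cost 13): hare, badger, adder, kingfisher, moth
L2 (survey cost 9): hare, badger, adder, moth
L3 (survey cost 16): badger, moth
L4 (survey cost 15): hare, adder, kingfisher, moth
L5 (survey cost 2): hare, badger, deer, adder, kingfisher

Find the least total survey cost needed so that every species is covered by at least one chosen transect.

11

L2, L5 cover every species at survey cost 9 + 2 = 11.
Any cover uses at least 2 transects; among all covering selections none totals below 11.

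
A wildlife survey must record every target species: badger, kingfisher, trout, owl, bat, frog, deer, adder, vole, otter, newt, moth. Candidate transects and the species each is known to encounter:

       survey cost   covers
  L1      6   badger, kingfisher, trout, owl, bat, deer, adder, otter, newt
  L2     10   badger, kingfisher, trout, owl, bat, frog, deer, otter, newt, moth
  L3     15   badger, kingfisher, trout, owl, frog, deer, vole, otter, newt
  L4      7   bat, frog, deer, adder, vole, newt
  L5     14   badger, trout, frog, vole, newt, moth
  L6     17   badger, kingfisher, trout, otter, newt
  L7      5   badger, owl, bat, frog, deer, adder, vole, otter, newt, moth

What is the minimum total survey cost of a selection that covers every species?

11

L1, L7 cover every species at survey cost 6 + 5 = 11.
Any cover uses at least 2 transects; among all covering selections none totals below 11.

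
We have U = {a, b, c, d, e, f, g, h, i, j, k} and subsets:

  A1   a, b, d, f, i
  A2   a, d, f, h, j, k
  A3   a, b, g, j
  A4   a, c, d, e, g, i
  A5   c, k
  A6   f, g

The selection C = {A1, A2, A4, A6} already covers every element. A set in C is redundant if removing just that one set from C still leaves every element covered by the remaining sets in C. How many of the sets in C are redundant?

1

Drop A1: b uncovered — not redundant.
Drop A2: h, j, k uncovered — not redundant.
Drop A4: c, e uncovered — not redundant.
Drop A6: the rest still cover every element — redundant.
1 redundant: A6.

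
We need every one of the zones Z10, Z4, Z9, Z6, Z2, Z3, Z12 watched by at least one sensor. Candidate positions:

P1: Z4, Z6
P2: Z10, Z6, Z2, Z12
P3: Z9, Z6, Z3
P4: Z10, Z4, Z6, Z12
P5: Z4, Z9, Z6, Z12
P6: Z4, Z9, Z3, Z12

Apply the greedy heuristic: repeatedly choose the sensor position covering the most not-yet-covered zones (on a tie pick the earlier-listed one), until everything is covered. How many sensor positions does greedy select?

2

Pick 1: P2 covers 4 new zones (Z10, Z6, Z2, Z12).
Pick 2: P6 covers 3 new zones (Z4, Z9, Z3).
Greedy uses 2 sensor positions.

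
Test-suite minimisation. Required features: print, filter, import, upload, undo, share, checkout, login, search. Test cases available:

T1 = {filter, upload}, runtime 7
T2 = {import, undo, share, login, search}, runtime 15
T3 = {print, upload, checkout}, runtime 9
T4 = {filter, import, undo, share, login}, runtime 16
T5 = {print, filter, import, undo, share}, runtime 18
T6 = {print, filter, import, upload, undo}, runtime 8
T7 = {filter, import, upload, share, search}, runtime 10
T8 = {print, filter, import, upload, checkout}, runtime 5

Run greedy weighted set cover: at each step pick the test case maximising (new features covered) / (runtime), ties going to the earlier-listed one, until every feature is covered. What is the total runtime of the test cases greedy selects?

Pick 1: T8 adds 5 new (print, filter, import, upload, checkout) at runtime 5 (ratio 5/5).
Pick 2: T2 adds 4 new (undo, share, login, search) at runtime 15 (ratio 4/15).
Greedy total runtime: 5 + 15 = 20.

20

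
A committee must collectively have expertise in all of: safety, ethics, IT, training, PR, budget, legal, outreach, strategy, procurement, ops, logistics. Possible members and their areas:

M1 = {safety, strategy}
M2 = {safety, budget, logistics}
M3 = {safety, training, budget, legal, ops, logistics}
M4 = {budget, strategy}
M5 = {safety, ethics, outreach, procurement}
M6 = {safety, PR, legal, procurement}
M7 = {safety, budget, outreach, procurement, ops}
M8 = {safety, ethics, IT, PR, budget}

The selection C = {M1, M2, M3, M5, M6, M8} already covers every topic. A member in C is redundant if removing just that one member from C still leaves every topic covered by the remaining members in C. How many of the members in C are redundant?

Drop M1: strategy uncovered — not redundant.
Drop M2: the rest still cover every topic — redundant.
Drop M3: training, ops uncovered — not redundant.
Drop M5: outreach uncovered — not redundant.
Drop M6: the rest still cover every topic — redundant.
Drop M8: IT uncovered — not redundant.
2 redundant: M2, M6.

2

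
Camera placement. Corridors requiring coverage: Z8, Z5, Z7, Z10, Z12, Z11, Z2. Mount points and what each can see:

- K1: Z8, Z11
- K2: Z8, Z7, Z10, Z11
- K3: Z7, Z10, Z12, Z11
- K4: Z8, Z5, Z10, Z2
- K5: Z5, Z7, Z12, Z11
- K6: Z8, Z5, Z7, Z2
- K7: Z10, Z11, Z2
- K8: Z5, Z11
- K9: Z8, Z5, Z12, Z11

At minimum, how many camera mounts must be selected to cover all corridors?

2

K3, K4 together cover {Z8, Z5, Z7, Z10, Z12, Z11, Z2} — every corridor.
No single camera mount contains all 7 corridors, so 2 is optimal.
Greedy (largest uncovered first) would take K2, K4, K3 — 3 camera mounts — but 2 suffice.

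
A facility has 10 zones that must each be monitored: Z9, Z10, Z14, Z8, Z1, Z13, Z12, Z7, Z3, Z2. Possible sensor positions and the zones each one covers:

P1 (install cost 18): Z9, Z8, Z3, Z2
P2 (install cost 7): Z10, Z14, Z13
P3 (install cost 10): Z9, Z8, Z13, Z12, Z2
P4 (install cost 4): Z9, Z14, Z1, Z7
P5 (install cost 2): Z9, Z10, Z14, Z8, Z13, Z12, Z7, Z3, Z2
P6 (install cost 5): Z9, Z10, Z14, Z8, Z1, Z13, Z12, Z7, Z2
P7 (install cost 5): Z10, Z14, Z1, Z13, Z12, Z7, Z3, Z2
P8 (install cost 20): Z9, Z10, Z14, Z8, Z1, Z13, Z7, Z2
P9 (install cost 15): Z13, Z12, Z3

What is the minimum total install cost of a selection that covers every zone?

6

P4, P5 cover every zone at install cost 4 + 2 = 6.
Any cover uses at least 2 sensor positions; among all covering selections none totals below 6.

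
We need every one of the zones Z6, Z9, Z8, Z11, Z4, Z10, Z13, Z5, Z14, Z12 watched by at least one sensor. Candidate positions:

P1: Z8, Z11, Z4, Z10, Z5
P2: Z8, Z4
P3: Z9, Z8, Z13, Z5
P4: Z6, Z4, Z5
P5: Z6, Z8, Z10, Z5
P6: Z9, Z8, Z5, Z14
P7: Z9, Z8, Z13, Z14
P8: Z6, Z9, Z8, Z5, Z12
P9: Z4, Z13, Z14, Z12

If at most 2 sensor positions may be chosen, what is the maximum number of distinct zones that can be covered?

8

Choosing P1, P7 covers {Z9, Z8, Z11, Z4, Z10, Z13, Z5, Z14} — 8 zones.
No choice of 2 sensor positions does better; here Z6, Z12 are left uncovered.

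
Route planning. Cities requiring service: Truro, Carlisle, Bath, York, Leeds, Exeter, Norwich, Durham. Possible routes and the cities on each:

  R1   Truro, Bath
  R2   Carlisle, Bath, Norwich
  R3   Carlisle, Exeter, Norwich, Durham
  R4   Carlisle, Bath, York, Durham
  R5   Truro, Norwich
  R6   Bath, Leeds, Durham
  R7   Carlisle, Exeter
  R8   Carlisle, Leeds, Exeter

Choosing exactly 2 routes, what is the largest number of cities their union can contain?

6

Choosing R1, R3 covers {Truro, Carlisle, Bath, Exeter, Norwich, Durham} — 6 cities.
No choice of 2 routes does better; here York, Leeds are left uncovered.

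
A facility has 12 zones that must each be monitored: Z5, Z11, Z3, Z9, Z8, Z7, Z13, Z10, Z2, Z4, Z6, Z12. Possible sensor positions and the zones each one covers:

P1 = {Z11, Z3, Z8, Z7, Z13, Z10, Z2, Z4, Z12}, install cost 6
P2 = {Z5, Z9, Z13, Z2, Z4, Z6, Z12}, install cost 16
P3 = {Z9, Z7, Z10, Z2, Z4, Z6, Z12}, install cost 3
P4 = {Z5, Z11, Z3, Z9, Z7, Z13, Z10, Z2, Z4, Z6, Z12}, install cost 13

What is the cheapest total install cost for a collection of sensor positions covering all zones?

P1, P4 cover every zone at install cost 6 + 13 = 19.
Any cover uses at least 2 sensor positions; among all covering selections none totals below 19.
Greedy by coverage-per-install cost would pick P3, P1, P4 for 22 — worse than the optimum 19.

19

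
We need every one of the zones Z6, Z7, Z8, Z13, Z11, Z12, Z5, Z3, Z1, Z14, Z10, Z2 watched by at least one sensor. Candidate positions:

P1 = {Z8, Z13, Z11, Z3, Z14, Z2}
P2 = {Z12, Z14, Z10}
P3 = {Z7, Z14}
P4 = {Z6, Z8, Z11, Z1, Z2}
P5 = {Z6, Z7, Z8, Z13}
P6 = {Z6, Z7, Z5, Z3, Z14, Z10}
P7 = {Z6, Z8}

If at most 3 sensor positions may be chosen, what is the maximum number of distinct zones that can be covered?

Choosing P1, P2, P6 covers {Z6, Z7, Z8, Z13, Z11, Z12, Z5, Z3, Z14, Z10, Z2} — 11 zones.
No choice of 3 sensor positions does better; here Z1 is left uncovered.

11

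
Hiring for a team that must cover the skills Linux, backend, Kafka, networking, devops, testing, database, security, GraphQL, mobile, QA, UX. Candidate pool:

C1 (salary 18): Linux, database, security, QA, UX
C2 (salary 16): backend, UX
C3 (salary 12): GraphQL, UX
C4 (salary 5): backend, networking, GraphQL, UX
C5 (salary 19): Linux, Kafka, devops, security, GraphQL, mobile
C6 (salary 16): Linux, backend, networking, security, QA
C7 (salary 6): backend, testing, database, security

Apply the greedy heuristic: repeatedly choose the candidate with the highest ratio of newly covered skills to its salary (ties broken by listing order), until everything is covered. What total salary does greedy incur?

Pick 1: C4 adds 4 new (backend, networking, GraphQL, UX) at salary 5 (ratio 4/5).
Pick 2: C7 adds 3 new (testing, database, security) at salary 6 (ratio 3/6).
Pick 3: C5 adds 4 new (Linux, Kafka, devops, mobile) at salary 19 (ratio 4/19).
Pick 4: C6 adds 1 new (QA) at salary 16 (ratio 1/16).
Greedy total salary: 5 + 6 + 19 + 16 = 46.

46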